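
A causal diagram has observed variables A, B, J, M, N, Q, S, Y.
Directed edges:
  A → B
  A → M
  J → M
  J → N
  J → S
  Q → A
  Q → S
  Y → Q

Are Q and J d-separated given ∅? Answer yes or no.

Yes — Q ⊥ J | ∅.

Bayes-Ball from Q | ∅ reaches {A,B,M,S,Y}.
J ∉ reach(Q|∅) ⇒ Q ⊥ J | ∅.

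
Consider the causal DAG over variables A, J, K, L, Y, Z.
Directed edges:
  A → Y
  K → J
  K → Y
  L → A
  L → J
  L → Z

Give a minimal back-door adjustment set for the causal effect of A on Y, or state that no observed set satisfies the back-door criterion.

A→Y: minimal back-door set ∅.

desc(A)\{A}={Y}; candidates ⊆ {J,K,L,Z}.
∅: A⊥Y given ∅ in G with A→· removed — back-door holds.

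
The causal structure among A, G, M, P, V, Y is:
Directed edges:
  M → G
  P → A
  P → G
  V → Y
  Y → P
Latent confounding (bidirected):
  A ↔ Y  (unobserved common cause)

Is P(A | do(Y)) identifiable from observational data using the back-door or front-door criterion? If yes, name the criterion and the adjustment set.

P(A|do(Y)): frontdoor, adjust for {P}.

desc(Y)\{Y}={A,G,P}; candidates ⊆ {M,V}.
Y↔A: latent back-door arc(s) into Y.
size 0: {}; under {} Y still reaches {A,V} ∋ A.
size 1: {M}, {V}; under {M} Y still reaches {A,V} ∋ A.
size 2: {M,V}; under {M,V} Y still reaches {A} ∋ A.
Y↔A cannot be blocked by any observed set — no back-door set.
{P}: (i) intercepts every directed Y→A path; (ii) no back-door Y→{P}; (iii) {Y} blocks every back-door {P}→A. Front-door holds.
P(A|do(Y)) = Σ_{P} P(P|Y) Σ_{Y'} P(A|P,Y')P(Y').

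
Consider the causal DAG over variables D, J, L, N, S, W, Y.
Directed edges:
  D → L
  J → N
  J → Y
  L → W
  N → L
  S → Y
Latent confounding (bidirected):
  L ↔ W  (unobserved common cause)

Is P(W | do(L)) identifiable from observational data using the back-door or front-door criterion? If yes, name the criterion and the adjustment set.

desc(L)\{L}={W}; candidates ⊆ {D,J,N,S,Y}.
L↔W: latent back-door arc(s) into L.
size 0: {}; under {} L still reaches {D,J,N,W,Y} ∋ W.
size 1: {D}, {J}, {N} …(+2); under {D} L still reaches {J,N,W,Y} ∋ W.
size 2: {D,J}, {D,N}, {D,S} …(+7); under {D,J} L still reaches {N,W} ∋ W.
L↔W cannot be blocked by any observed set — no back-door set.
No mediator lies on a directed L→…→W path.
Neither criterion identifies P(W|do(L)) in this graph.

P(W|do(L)): not identifiable (no BD/FD set).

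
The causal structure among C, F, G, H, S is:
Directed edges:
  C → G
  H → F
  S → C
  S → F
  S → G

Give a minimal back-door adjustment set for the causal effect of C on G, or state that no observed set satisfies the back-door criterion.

desc(C)\{C}={G}; candidates ⊆ {F,H,S}.
size 0: {}; under {} C still reaches {F,G,S} ∋ G.
{S}: C⊥G given {S} in G with C→· removed — back-door holds.

C→G: minimal back-door set {S}.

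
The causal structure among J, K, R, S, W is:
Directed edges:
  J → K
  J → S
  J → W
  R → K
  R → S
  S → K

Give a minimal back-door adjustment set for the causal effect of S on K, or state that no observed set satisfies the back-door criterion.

S→K: minimal back-door set {J, R}.

desc(S)\{S}={K}; candidates ⊆ {J,R,W}.
size 0: {}; under {} S still reaches {J,K,R,W} ∋ K.
size 1: {J}, {R}, {W}; under {J} S still reaches {K,R} ∋ K.
{J,R}: S⊥K given {J,R} in G with S→· removed — back-door holds.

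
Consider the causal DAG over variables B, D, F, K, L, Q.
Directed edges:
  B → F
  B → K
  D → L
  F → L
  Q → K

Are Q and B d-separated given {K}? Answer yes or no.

Bayes-Ball from Q | {K} reaches {B,F,L}.
B ∈ reach(Q|{K}) ⇒ Q ⊥̸ B | {K}.

No — Q and B are d-connected given {K}.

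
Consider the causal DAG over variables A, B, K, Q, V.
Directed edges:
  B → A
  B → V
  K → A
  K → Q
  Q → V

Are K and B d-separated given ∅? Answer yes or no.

Bayes-Ball from K | ∅ reaches {A,Q,V}.
B ∉ reach(K|∅) ⇒ K ⊥ B | ∅.

Yes — K ⊥ B | ∅.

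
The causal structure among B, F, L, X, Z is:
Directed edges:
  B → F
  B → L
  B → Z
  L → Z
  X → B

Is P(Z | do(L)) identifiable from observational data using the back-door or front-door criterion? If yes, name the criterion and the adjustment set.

desc(L)\{L}={Z}; candidates ⊆ {B,F,X}.
size 0: {}; under {} L still reaches {B,F,X,Z} ∋ Z.
{B}: L⊥Z given {B} in G with L→· removed — back-door holds.
P(Z|do(L)) = Σ_{B} P(Z|L,B)·P(B).

P(Z|do(L)): backdoor, adjust for {B}.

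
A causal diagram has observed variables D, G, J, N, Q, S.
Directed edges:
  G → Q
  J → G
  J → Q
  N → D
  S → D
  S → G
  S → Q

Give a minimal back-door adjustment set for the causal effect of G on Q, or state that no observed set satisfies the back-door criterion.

desc(G)\{G}={Q}; candidates ⊆ {D,J,N,S}.
size 0: {}; under {} G still reaches {D,J,Q,S} ∋ Q.
size 1: {D}, {J}, {N} …(+1); under {D} G still reaches {J,N,Q,S} ∋ Q.
{J,S}: G⊥Q given {J,S} in G with G→· removed — back-door holds.

G→Q: minimal back-door set {J, S}.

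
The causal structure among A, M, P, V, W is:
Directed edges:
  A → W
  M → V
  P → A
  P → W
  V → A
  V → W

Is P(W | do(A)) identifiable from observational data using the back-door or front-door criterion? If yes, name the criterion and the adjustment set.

P(W|do(A)): backdoor, adjust for {P, V}.

desc(A)\{A}={W}; candidates ⊆ {M,P,V}.
size 0: {}; under {} A still reaches {M,P,V,W} ∋ W.
size 1: {M}, {P}, {V}; under {M} A still reaches {P,V,W} ∋ W.
{P,V}: A⊥W given {P,V} in G with A→· removed — back-door holds.
P(W|do(A)) = Σ_{P,V} P(W|A,P,V)·P(P,V).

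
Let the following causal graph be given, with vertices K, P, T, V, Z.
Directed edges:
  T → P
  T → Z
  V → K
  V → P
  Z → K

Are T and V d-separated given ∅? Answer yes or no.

Yes — T ⊥ V | ∅.

Bayes-Ball from T | ∅ reaches {K,P,Z}.
V ∉ reach(T|∅) ⇒ T ⊥ V | ∅.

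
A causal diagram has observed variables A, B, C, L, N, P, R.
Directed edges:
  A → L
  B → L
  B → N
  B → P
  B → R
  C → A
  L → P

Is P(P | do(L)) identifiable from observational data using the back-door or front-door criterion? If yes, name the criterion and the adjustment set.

desc(L)\{L}={P}; candidates ⊆ {A,B,C,N,R}.
size 0: {}; under {} L still reaches {A,B,C,N,P,R} ∋ P.
{B}: L⊥P given {B} in G with L→· removed — back-door holds.
P(P|do(L)) = Σ_{B} P(P|L,B)·P(B).

P(P|do(L)): backdoor, adjust for {B}.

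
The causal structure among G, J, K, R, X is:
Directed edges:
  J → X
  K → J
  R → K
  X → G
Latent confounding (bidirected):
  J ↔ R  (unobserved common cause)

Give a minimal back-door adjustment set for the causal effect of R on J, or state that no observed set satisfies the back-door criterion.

desc(R)\{R}={G,J,K,X}; candidates ⊆ {—}.
R↔J: latent back-door arc(s) into R.
size 0: {}; under {} R still reaches {G,J,X} ∋ J.
R↔J cannot be blocked by any observed set — no back-door set.

R→J: no observed back-door set.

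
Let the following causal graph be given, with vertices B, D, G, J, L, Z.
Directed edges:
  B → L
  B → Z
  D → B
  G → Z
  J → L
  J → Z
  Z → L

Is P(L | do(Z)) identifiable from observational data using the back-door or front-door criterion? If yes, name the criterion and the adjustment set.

desc(Z)\{Z}={L}; candidates ⊆ {B,D,G,J}.
size 0: {}; under {} Z still reaches {B,D,G,J,L} ∋ L.
size 1: {B}, {D}, {G} …(+1); under {B} Z still reaches {G,J,L} ∋ L.
{B,J}: Z⊥L given {B,J} in G with Z→· removed — back-door holds.
P(L|do(Z)) = Σ_{B,J} P(L|Z,B,J)·P(B,J).

P(L|do(Z)): backdoor, adjust for {B, J}.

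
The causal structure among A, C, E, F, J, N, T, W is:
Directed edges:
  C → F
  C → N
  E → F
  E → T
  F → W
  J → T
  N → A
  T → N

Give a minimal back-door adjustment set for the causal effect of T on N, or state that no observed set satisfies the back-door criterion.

desc(T)\{T}={A,N}; candidates ⊆ {C,E,F,J,W}.
∅: T⊥N given ∅ in G with T→· removed — back-door holds.

T→N: minimal back-door set ∅.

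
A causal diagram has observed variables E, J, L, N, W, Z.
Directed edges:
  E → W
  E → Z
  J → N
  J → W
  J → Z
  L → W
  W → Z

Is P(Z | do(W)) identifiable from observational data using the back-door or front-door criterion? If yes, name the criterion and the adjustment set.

desc(W)\{W}={Z}; candidates ⊆ {E,J,L,N}.
size 0: {}; under {} W still reaches {E,J,L,N,Z} ∋ Z.
size 1: {E}, {J}, {L} …(+1); under {E} W still reaches {J,L,N,Z} ∋ Z.
{E,J}: W⊥Z given {E,J} in G with W→· removed — back-door holds.
P(Z|do(W)) = Σ_{E,J} P(Z|W,E,J)·P(E,J).

P(Z|do(W)): backdoor, adjust for {E, J}.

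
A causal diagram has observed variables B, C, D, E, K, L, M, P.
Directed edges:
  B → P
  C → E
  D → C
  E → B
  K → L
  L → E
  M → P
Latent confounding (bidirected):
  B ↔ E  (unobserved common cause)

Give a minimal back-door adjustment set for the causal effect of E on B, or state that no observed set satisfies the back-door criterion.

desc(E)\{E}={B,P}; candidates ⊆ {C,D,K,L,M}.
E↔B: latent back-door arc(s) into E.
size 0: {}; under {} E still reaches {B,C,D,K,L,P} ∋ B.
size 1: {C}, {D}, {K} …(+2); under {C} E still reaches {B,K,L,P} ∋ B.
size 2: {C,D}, {C,K}, {C,L} …(+7); under {C,D} E still reaches {B,K,L,P} ∋ B.
E↔B cannot be blocked by any observed set — no back-door set.

E→B: no observed back-door set.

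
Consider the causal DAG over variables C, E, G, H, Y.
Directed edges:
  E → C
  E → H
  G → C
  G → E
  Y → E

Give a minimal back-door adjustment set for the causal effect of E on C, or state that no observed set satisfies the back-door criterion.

E→C: minimal back-door set {G}.

desc(E)\{E}={C,H}; candidates ⊆ {G,Y}.
size 0: {}; under {} E still reaches {C,G,Y} ∋ C.
{G}: E⊥C given {G} in G with E→· removed — back-door holds.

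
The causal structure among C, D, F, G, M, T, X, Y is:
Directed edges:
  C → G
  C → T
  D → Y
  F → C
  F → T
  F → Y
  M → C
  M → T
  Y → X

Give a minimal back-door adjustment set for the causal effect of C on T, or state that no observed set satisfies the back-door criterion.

C→T: minimal back-door set {F, M}.

desc(C)\{C}={G,T}; candidates ⊆ {D,F,M,X,Y}.
size 0: {}; under {} C still reaches {F,M,T,X,Y} ∋ T.
size 1: {D}, {F}, {M} …(+2); under {D} C still reaches {F,M,T,X,Y} ∋ T.
{F,M}: C⊥T given {F,M} in G with C→· removed — back-door holds.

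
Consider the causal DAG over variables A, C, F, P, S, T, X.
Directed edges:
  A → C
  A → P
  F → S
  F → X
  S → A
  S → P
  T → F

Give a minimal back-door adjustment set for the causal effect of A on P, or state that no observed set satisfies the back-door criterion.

A→P: minimal back-door set {S}.

desc(A)\{A}={C,P}; candidates ⊆ {F,S,T,X}.
size 0: {}; under {} A still reaches {F,P,S,T,X} ∋ P.
{S}: A⊥P given {S} in G with A→· removed — back-door holds.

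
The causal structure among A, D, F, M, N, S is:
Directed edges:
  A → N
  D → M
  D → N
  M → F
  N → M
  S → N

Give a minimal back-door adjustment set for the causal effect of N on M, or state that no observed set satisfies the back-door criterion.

desc(N)\{N}={F,M}; candidates ⊆ {A,D,S}.
size 0: {}; under {} N still reaches {A,D,F,M,S} ∋ M.
{D}: N⊥M given {D} in G with N→· removed — back-door holds.

N→M: minimal back-door set {D}.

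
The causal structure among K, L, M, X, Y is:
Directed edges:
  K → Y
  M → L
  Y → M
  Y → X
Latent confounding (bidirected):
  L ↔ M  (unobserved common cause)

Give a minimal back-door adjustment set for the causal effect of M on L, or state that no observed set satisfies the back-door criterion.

desc(M)\{M}={L}; candidates ⊆ {K,X,Y}.
M↔L: latent back-door arc(s) into M.
size 0: {}; under {} M still reaches {K,L,X,Y} ∋ L.
size 1: {K}, {X}, {Y}; under {K} M still reaches {L,X,Y} ∋ L.
size 2: {K,X}, {K,Y}, {X,Y}; under {K,X} M still reaches {L,Y} ∋ L.
M↔L cannot be blocked by any observed set — no back-door set.

M→L: no observed back-door set.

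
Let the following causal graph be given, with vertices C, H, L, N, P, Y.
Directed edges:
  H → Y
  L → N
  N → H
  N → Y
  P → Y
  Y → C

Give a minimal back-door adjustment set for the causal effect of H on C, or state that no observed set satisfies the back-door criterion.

H→C: minimal back-door set {N}.

desc(H)\{H}={C,Y}; candidates ⊆ {L,N,P}.
size 0: {}; under {} H still reaches {C,L,N,Y} ∋ C.
{N}: H⊥C given {N} in G with H→· removed — back-door holds.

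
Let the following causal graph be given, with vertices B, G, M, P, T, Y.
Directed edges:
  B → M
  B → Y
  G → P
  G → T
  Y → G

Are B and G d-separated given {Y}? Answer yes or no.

Yes — B ⊥ G | {Y}.

Bayes-Ball from B | {Y} reaches {M}.
G ∉ reach(B|{Y}) ⇒ B ⊥ G | {Y}.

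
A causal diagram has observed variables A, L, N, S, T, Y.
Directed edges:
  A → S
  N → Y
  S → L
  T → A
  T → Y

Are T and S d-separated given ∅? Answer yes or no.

No — T and S are d-connected given ∅.

Bayes-Ball from T | ∅ reaches {A,L,S,Y}.
S ∈ reach(T|∅) ⇒ T ⊥̸ S | ∅.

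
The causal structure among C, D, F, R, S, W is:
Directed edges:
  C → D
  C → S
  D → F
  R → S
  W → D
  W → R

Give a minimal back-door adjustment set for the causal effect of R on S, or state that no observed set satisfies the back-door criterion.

R→S: minimal back-door set ∅.

desc(R)\{R}={S}; candidates ⊆ {C,D,F,W}.
∅: R⊥S given ∅ in G with R→· removed — back-door holds.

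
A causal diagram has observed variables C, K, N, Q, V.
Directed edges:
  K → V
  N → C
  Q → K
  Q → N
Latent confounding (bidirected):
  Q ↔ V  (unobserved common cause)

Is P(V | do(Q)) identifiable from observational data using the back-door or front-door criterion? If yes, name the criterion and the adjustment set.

P(V|do(Q)): frontdoor, adjust for {K}.

desc(Q)\{Q}={C,K,N,V}; candidates ⊆ {—}.
Q↔V: latent back-door arc(s) into Q.
size 0: {}; under {} Q still reaches {V} ∋ V.
Q↔V cannot be blocked by any observed set — no back-door set.
{K}: (i) intercepts every directed Q→V path; (ii) no back-door Q→{K}; (iii) {Q} blocks every back-door {K}→V. Front-door holds.
P(V|do(Q)) = Σ_{K} P(K|Q) Σ_{Q'} P(V|K,Q')P(Q').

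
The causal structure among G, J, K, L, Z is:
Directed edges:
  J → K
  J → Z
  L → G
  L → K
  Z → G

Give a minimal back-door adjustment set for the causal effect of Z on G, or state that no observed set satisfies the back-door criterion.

desc(Z)\{Z}={G}; candidates ⊆ {J,K,L}.
∅: Z⊥G given ∅ in G with Z→· removed — back-door holds.

Z→G: minimal back-door set ∅.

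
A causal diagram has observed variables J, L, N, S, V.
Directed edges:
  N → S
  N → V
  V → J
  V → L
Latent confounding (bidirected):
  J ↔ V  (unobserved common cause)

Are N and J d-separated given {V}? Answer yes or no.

Bayes-Ball from N | {V} reaches {J,S}.
J ∈ reach(N|{V}) ⇒ N ⊥̸ J | {V}.

No — N and J are d-connected given {V}.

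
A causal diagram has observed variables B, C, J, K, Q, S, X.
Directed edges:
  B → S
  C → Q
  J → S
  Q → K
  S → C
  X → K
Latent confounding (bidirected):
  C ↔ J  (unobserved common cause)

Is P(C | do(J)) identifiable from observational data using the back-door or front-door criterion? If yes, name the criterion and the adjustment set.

desc(J)\{J}={C,K,Q,S}; candidates ⊆ {B,X}.
J↔C: latent back-door arc(s) into J.
size 0: {}; under {} J still reaches {C,K,Q} ∋ C.
size 1: {B}, {X}; under {B} J still reaches {C,K,Q} ∋ C.
size 2: {B,X}; under {B,X} J still reaches {C,K,Q} ∋ C.
J↔C cannot be blocked by any observed set — no back-door set.
{S}: (i) intercepts every directed J→C path; (ii) no back-door J→{S}; (iii) {J} blocks every back-door {S}→C. Front-door holds.
P(C|do(J)) = Σ_{S} P(S|J) Σ_{J'} P(C|S,J')P(J').

P(C|do(J)): frontdoor, adjust for {S}.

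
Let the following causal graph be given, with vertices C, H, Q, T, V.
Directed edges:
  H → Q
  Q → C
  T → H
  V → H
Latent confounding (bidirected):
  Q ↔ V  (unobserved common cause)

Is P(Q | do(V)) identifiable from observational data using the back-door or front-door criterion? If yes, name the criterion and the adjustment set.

desc(V)\{V}={C,H,Q}; candidates ⊆ {T}.
V↔Q: latent back-door arc(s) into V.
size 0: {}; under {} V still reaches {C,Q} ∋ Q.
size 1: {T}; under {T} V still reaches {C,Q} ∋ Q.
V↔Q cannot be blocked by any observed set — no back-door set.
{H}: (i) intercepts every directed V→Q path; (ii) no back-door V→{H}; (iii) {V} blocks every back-door {H}→Q. Front-door holds.
P(Q|do(V)) = Σ_{H} P(H|V) Σ_{V'} P(Q|H,V')P(V').

P(Q|do(V)): frontdoor, adjust for {H}.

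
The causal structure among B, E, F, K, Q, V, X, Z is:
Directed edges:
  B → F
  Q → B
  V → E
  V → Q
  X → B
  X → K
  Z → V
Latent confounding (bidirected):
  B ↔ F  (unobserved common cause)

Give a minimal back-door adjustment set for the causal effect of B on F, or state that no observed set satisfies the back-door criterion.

desc(B)\{B}={F}; candidates ⊆ {E,K,Q,V,X,Z}.
B↔F: latent back-door arc(s) into B.
size 0: {}; under {} B still reaches {E,F,K,Q,V,X,Z} ∋ F.
size 1: {E}, {K}, {Q} …(+3); under {E} B still reaches {F,K,Q,V,X,Z} ∋ F.
size 2: {E,K}, {E,Q}, {E,V} …(+12); under {E,K} B still reaches {F,Q,V,X,Z} ∋ F.
B↔F cannot be blocked by any observed set — no back-door set.

B→F: no observed back-door set.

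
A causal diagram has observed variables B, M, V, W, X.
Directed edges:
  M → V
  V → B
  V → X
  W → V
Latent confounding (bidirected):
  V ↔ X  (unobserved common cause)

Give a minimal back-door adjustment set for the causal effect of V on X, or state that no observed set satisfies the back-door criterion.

desc(V)\{V}={B,X}; candidates ⊆ {M,W}.
V↔X: latent back-door arc(s) into V.
size 0: {}; under {} V still reaches {M,W,X} ∋ X.
size 1: {M}, {W}; under {M} V still reaches {W,X} ∋ X.
size 2: {M,W}; under {M,W} V still reaches {X} ∋ X.
V↔X cannot be blocked by any observed set — no back-door set.

V→X: no observed back-door set.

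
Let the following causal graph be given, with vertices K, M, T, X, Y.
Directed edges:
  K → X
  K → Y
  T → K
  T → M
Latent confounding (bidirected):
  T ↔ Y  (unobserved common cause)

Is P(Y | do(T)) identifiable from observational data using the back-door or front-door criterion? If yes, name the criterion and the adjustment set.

desc(T)\{T}={K,M,X,Y}; candidates ⊆ {—}.
T↔Y: latent back-door arc(s) into T.
size 0: {}; under {} T still reaches {Y} ∋ Y.
T↔Y cannot be blocked by any observed set — no back-door set.
{K}: (i) intercepts every directed T→Y path; (ii) no back-door T→{K}; (iii) {T} blocks every back-door {K}→Y. Front-door holds.
P(Y|do(T)) = Σ_{K} P(K|T) Σ_{T'} P(Y|K,T')P(T').

P(Y|do(T)): frontdoor, adjust for {K}.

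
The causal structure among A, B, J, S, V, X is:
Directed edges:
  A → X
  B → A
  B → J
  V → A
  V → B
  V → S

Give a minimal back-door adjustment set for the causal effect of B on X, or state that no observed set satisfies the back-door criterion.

B→X: minimal back-door set {V}.

desc(B)\{B}={A,J,X}; candidates ⊆ {S,V}.
size 0: {}; under {} B still reaches {A,S,V,X} ∋ X.
{V}: B⊥X given {V} in G with B→· removed — back-door holds.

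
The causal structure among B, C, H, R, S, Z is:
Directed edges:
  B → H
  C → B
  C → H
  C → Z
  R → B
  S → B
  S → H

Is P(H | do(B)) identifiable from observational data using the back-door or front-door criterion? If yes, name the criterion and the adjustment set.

desc(B)\{B}={H}; candidates ⊆ {C,R,S,Z}.
size 0: {}; under {} B still reaches {C,H,R,S,Z} ∋ H.
size 1: {C}, {R}, {S} …(+1); under {C} B still reaches {H,R,S} ∋ H.
{C,S}: B⊥H given {C,S} in G with B→· removed — back-door holds.
P(H|do(B)) = Σ_{C,S} P(H|B,C,S)·P(C,S).

P(H|do(B)): backdoor, adjust for {C, S}.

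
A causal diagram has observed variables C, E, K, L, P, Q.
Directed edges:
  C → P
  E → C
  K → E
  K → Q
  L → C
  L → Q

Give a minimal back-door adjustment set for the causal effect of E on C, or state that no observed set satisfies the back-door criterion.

desc(E)\{E}={C,P}; candidates ⊆ {K,L,Q}.
∅: E⊥C given ∅ in G with E→· removed — back-door holds.

E→C: minimal back-door set ∅.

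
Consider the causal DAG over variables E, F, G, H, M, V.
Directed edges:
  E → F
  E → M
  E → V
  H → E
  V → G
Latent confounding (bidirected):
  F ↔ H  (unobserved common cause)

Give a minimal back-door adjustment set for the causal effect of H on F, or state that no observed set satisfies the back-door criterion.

desc(H)\{H}={E,F,G,M,V}; candidates ⊆ {—}.
H↔F: latent back-door arc(s) into H.
size 0: {}; under {} H still reaches {F} ∋ F.
H↔F cannot be blocked by any observed set — no back-door set.

H→F: no observed back-door set.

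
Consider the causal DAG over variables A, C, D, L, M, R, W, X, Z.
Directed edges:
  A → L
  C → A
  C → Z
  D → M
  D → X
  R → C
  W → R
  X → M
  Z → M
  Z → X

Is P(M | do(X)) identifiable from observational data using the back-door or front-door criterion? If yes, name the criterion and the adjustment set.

P(M|do(X)): backdoor, adjust for {D, Z}.

desc(X)\{X}={M}; candidates ⊆ {A,C,D,L,R,W,Z}.
size 0: {}; under {} X still reaches {A,C,D,L,M,R,W,Z} ∋ M.
size 1: {A}, {C}, {D} …(+4); under {A} X still reaches {C,D,M,R,W,Z} ∋ M.
{D,Z}: X⊥M given {D,Z} in G with X→· removed — back-door holds.
P(M|do(X)) = Σ_{D,Z} P(M|X,D,Z)·P(D,Z).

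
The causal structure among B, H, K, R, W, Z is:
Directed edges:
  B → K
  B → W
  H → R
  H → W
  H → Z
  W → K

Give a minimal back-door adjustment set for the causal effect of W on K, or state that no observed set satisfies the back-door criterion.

W→K: minimal back-door set {B}.

desc(W)\{W}={K}; candidates ⊆ {B,H,R,Z}.
size 0: {}; under {} W still reaches {B,H,K,R,Z} ∋ K.
{B}: W⊥K given {B} in G with W→· removed — back-door holds.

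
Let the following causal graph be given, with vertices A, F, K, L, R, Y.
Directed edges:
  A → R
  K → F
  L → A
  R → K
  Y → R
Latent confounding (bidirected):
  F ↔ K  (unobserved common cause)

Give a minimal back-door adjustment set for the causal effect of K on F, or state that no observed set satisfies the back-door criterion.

K→F: no observed back-door set.

desc(K)\{K}={F}; candidates ⊆ {A,L,R,Y}.
K↔F: latent back-door arc(s) into K.
size 0: {}; under {} K still reaches {A,F,L,R,Y} ∋ F.
size 1: {A}, {L}, {R} …(+1); under {A} K still reaches {F,R,Y} ∋ F.
size 2: {A,L}, {A,R}, {A,Y} …(+3); under {A,L} K still reaches {F,R,Y} ∋ F.
K↔F cannot be blocked by any observed set — no back-door set.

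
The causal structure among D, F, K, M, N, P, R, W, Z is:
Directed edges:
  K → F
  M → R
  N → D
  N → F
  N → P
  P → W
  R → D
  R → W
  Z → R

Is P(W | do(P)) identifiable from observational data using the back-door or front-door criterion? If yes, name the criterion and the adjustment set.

P(W|do(P)): backdoor, adjust for ∅.

desc(P)\{P}={W}; candidates ⊆ {D,F,K,M,N,R,Z}.
∅: P⊥W given ∅ in G with P→· removed — back-door holds.
P(W|do(P)) = P(W|P) — no adjustment needed.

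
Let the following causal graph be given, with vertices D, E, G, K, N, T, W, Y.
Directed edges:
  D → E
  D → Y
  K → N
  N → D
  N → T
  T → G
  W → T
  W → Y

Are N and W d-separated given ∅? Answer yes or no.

Bayes-Ball from N | ∅ reaches {D,E,G,K,T,Y}.
W ∉ reach(N|∅) ⇒ N ⊥ W | ∅.

Yes — N ⊥ W | ∅.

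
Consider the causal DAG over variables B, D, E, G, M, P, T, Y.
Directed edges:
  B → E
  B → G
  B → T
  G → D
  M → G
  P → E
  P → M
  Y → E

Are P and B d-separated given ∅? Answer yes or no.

Bayes-Ball from P | ∅ reaches {D,E,G,M}.
B ∉ reach(P|∅) ⇒ P ⊥ B | ∅.

Yes — P ⊥ B | ∅.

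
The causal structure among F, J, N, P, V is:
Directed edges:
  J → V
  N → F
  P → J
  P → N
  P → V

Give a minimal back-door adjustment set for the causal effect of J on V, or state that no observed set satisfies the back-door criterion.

desc(J)\{J}={V}; candidates ⊆ {F,N,P}.
size 0: {}; under {} J still reaches {F,N,P,V} ∋ V.
{P}: J⊥V given {P} in G with J→· removed — back-door holds.

J→V: minimal back-door set {P}.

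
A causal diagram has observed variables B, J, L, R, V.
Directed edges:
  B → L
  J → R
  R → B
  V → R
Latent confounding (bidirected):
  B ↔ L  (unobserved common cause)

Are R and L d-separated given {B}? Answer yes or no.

Bayes-Ball from R | {B} reaches {J,L,V}.
L ∈ reach(R|{B}) ⇒ R ⊥̸ L | {B}.

No — R and L are d-connected given {B}.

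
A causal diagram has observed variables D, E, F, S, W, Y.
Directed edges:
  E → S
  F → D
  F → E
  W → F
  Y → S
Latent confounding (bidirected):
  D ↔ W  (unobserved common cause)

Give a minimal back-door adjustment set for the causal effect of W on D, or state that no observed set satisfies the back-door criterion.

W→D: no observed back-door set.

desc(W)\{W}={D,E,F,S}; candidates ⊆ {Y}.
W↔D: latent back-door arc(s) into W.
size 0: {}; under {} W still reaches {D} ∋ D.
size 1: {Y}; under {Y} W still reaches {D} ∋ D.
W↔D cannot be blocked by any observed set — no back-door set.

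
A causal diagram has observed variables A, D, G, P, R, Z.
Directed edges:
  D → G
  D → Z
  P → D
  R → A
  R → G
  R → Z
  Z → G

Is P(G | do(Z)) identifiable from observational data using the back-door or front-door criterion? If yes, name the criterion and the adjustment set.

P(G|do(Z)): backdoor, adjust for {D, R}.

desc(Z)\{Z}={G}; candidates ⊆ {A,D,P,R}.
size 0: {}; under {} Z still reaches {A,D,G,P,R} ∋ G.
size 1: {A}, {D}, {P} …(+1); under {A} Z still reaches {D,G,P,R} ∋ G.
{D,R}: Z⊥G given {D,R} in G with Z→· removed — back-door holds.
P(G|do(Z)) = Σ_{D,R} P(G|Z,D,R)·P(D,R).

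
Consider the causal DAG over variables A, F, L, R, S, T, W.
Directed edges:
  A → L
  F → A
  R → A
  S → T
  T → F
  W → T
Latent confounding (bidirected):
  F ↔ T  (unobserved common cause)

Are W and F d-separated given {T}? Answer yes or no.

No — W and F are d-connected given {T}.

Bayes-Ball from W | {T} reaches {A,F,L,S}.
F ∈ reach(W|{T}) ⇒ W ⊥̸ F | {T}.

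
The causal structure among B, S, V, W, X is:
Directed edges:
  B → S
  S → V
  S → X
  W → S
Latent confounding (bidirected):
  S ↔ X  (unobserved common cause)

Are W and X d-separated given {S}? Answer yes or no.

No — W and X are d-connected given {S}.

Bayes-Ball from W | {S} reaches {B,X}.
X ∈ reach(W|{S}) ⇒ W ⊥̸ X | {S}.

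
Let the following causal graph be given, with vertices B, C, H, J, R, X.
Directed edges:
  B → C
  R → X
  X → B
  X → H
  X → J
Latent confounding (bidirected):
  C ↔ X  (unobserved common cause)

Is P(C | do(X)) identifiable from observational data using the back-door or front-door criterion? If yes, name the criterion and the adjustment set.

P(C|do(X)): frontdoor, adjust for {B}.

desc(X)\{X}={B,C,H,J}; candidates ⊆ {R}.
X↔C: latent back-door arc(s) into X.
size 0: {}; under {} X still reaches {C,R} ∋ C.
size 1: {R}; under {R} X still reaches {C} ∋ C.
X↔C cannot be blocked by any observed set — no back-door set.
{B}: (i) intercepts every directed X→C path; (ii) no back-door X→{B}; (iii) {X} blocks every back-door {B}→C. Front-door holds.
P(C|do(X)) = Σ_{B} P(B|X) Σ_{X'} P(C|B,X')P(X').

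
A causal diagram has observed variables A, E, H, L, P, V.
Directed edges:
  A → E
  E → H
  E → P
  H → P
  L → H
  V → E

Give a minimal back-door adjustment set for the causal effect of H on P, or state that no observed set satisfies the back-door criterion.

desc(H)\{H}={P}; candidates ⊆ {A,E,L,V}.
size 0: {}; under {} H still reaches {A,E,L,P,V} ∋ P.
{E}: H⊥P given {E} in G with H→· removed — back-door holds.

H→P: minimal back-door set {E}.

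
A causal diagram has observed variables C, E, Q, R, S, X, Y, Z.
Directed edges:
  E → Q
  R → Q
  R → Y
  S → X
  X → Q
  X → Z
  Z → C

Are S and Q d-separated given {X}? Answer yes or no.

Bayes-Ball from S | {X} reaches ∅.
Q ∉ reach(S|{X}) ⇒ S ⊥ Q | {X}.

Yes — S ⊥ Q | {X}.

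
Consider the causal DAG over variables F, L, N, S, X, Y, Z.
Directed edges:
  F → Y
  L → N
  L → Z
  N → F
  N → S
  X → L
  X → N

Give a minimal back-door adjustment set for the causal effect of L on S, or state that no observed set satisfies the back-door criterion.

desc(L)\{L}={F,N,S,Y,Z}; candidates ⊆ {X}.
size 0: {}; under {} L still reaches {F,N,S,X,Y} ∋ S.
{X}: L⊥S given {X} in G with L→· removed — back-door holds.

L→S: minimal back-door set {X}.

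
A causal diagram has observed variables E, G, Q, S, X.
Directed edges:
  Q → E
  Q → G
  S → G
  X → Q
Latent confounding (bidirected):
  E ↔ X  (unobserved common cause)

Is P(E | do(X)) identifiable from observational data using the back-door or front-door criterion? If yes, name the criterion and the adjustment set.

P(E|do(X)): frontdoor, adjust for {Q}.

desc(X)\{X}={E,G,Q}; candidates ⊆ {S}.
X↔E: latent back-door arc(s) into X.
size 0: {}; under {} X still reaches {E} ∋ E.
size 1: {S}; under {S} X still reaches {E} ∋ E.
X↔E cannot be blocked by any observed set — no back-door set.
{Q}: (i) intercepts every directed X→E path; (ii) no back-door X→{Q}; (iii) {X} blocks every back-door {Q}→E. Front-door holds.
P(E|do(X)) = Σ_{Q} P(Q|X) Σ_{X'} P(E|Q,X')P(X').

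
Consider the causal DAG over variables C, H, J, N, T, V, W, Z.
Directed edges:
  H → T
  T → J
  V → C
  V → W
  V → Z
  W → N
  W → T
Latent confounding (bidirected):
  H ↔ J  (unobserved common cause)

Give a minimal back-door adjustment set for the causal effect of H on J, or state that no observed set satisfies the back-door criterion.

desc(H)\{H}={J,T}; candidates ⊆ {C,N,V,W,Z}.
H↔J: latent back-door arc(s) into H.
size 0: {}; under {} H still reaches {J} ∋ J.
size 1: {C}, {N}, {V} …(+2); under {C} H still reaches {J} ∋ J.
size 2: {C,N}, {C,V}, {C,W} …(+7); under {C,N} H still reaches {J} ∋ J.
H↔J cannot be blocked by any observed set — no back-door set.

H→J: no observed back-door set.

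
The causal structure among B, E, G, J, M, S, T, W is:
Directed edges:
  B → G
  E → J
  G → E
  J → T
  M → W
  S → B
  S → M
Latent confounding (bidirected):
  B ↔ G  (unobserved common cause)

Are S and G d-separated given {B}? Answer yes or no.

Bayes-Ball from S | {B} reaches {E,G,J,M,T,W}.
G ∈ reach(S|{B}) ⇒ S ⊥̸ G | {B}.

No — S and G are d-connected given {B}.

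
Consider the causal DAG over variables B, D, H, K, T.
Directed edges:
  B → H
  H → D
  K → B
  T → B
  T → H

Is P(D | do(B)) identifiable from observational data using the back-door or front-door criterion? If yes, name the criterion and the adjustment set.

desc(B)\{B}={D,H}; candidates ⊆ {K,T}.
size 0: {}; under {} B still reaches {D,H,K,T} ∋ D.
{T}: B⊥D given {T} in G with B→· removed — back-door holds.
P(D|do(B)) = Σ_{T} P(D|B,T)·P(T).

P(D|do(B)): backdoor, adjust for {T}.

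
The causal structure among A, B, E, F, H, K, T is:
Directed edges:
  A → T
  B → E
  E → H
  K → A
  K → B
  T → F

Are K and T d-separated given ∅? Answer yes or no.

No — K and T are d-connected given ∅.

Bayes-Ball from K | ∅ reaches {A,B,E,F,H,T}.
T ∈ reach(K|∅) ⇒ K ⊥̸ T | ∅.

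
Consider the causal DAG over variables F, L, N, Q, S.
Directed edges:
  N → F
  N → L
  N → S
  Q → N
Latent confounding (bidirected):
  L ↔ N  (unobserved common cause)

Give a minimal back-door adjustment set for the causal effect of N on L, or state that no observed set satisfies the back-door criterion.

N→L: no observed back-door set.

desc(N)\{N}={F,L,S}; candidates ⊆ {Q}.
N↔L: latent back-door arc(s) into N.
size 0: {}; under {} N still reaches {L,Q} ∋ L.
size 1: {Q}; under {Q} N still reaches {L} ∋ L.
N↔L cannot be blocked by any observed set — no back-door set.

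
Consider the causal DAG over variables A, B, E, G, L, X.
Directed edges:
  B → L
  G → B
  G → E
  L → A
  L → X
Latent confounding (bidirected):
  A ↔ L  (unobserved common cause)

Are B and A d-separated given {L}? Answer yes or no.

No — B and A are d-connected given {L}.

Bayes-Ball from B | {L} reaches {A,E,G}.
A ∈ reach(B|{L}) ⇒ B ⊥̸ A | {L}.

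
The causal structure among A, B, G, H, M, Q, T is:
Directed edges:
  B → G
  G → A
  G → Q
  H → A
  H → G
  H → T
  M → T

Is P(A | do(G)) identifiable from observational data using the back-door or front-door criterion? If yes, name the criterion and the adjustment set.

P(A|do(G)): backdoor, adjust for {H}.

desc(G)\{G}={A,Q}; candidates ⊆ {B,H,M,T}.
size 0: {}; under {} G still reaches {A,B,H,T} ∋ A.
{H}: G⊥A given {H} in G with G→· removed — back-door holds.
P(A|do(G)) = Σ_{H} P(A|G,H)·P(H).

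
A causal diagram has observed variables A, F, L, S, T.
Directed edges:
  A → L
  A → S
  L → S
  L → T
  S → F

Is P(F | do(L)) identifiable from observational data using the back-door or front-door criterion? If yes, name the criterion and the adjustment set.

desc(L)\{L}={F,S,T}; candidates ⊆ {A}.
size 0: {}; under {} L still reaches {A,F,S} ∋ F.
{A}: L⊥F given {A} in G with L→· removed — back-door holds.
P(F|do(L)) = Σ_{A} P(F|L,A)·P(A).

P(F|do(L)): backdoor, adjust for {A}.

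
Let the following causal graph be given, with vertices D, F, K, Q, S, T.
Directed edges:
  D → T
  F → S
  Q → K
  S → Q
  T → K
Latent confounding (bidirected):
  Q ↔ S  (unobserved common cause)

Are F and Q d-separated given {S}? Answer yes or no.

No — F and Q are d-connected given {S}.

Bayes-Ball from F | {S} reaches {K,Q}.
Q ∈ reach(F|{S}) ⇒ F ⊥̸ Q | {S}.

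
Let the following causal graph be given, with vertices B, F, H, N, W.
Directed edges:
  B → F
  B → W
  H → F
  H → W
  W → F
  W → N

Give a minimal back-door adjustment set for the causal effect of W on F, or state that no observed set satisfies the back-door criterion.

W→F: minimal back-door set {B, H}.

desc(W)\{W}={F,N}; candidates ⊆ {B,H}.
size 0: {}; under {} W still reaches {B,F,H} ∋ F.
size 1: {B}, {H}; under {B} W still reaches {F,H} ∋ F.
{B,H}: W⊥F given {B,H} in G with W→· removed — back-door holds.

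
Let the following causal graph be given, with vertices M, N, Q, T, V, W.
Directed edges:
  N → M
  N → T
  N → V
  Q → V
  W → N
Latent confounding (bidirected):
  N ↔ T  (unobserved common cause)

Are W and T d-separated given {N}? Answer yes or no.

No — W and T are d-connected given {N}.

Bayes-Ball from W | {N} reaches {T}.
T ∈ reach(W|{N}) ⇒ W ⊥̸ T | {N}.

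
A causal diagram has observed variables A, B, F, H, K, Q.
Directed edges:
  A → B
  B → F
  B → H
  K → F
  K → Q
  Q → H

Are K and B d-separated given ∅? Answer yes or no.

Yes — K ⊥ B | ∅.

Bayes-Ball from K | ∅ reaches {F,H,Q}.
B ∉ reach(K|∅) ⇒ K ⊥ B | ∅.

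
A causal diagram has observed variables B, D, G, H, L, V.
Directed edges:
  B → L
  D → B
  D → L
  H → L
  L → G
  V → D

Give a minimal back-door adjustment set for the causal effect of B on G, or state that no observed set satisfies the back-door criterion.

B→G: minimal back-door set {D}.

desc(B)\{B}={G,L}; candidates ⊆ {D,H,V}.
size 0: {}; under {} B still reaches {D,G,L,V} ∋ G.
{D}: B⊥G given {D} in G with B→· removed — back-door holds.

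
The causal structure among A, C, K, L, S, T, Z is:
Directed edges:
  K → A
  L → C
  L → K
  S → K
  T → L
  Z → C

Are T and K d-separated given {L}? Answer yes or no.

Yes — T ⊥ K | {L}.

Bayes-Ball from T | {L} reaches ∅.
K ∉ reach(T|{L}) ⇒ T ⊥ K | {L}.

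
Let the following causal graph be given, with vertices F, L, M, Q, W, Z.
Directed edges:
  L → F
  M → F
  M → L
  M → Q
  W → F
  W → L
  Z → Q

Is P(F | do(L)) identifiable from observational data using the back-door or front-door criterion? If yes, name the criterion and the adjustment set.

P(F|do(L)): backdoor, adjust for {M, W}.

desc(L)\{L}={F}; candidates ⊆ {M,Q,W,Z}.
size 0: {}; under {} L still reaches {F,M,Q,W} ∋ F.
size 1: {M}, {Q}, {W} …(+1); under {M} L still reaches {F,W} ∋ F.
{M,W}: L⊥F given {M,W} in G with L→· removed — back-door holds.
P(F|do(L)) = Σ_{M,W} P(F|L,M,W)·P(M,W).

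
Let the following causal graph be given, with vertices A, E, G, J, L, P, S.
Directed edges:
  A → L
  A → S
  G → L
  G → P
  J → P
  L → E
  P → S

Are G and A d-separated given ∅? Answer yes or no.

Bayes-Ball from G | ∅ reaches {E,L,P,S}.
A ∉ reach(G|∅) ⇒ G ⊥ A | ∅.

Yes — G ⊥ A | ∅.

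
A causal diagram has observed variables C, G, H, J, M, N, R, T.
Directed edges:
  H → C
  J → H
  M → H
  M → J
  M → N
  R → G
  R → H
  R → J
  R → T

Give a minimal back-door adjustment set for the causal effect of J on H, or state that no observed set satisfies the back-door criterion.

J→H: minimal back-door set {M, R}.

desc(J)\{J}={C,H}; candidates ⊆ {G,M,N,R,T}.
size 0: {}; under {} J still reaches {C,G,H,M,N,R,T} ∋ H.
size 1: {G}, {M}, {N} …(+2); under {G} J still reaches {C,H,M,N,R,T} ∋ H.
{M,R}: J⊥H given {M,R} in G with J→· removed — back-door holds.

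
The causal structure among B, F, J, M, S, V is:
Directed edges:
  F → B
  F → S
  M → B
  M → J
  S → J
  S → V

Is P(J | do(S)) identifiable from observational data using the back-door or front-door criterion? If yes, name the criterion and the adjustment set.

desc(S)\{S}={J,V}; candidates ⊆ {B,F,M}.
∅: S⊥J given ∅ in G with S→· removed — back-door holds.
P(J|do(S)) = P(J|S) — no adjustment needed.

P(J|do(S)): backdoor, adjust for ∅.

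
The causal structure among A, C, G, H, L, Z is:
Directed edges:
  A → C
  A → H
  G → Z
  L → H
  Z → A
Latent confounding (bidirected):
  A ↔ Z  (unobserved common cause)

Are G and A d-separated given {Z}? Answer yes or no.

Bayes-Ball from G | {Z} reaches {A,C,H}.
A ∈ reach(G|{Z}) ⇒ G ⊥̸ A | {Z}.

No — G and A are d-connected given {Z}.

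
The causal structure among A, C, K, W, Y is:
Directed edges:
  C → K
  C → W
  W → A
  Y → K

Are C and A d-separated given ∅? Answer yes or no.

No — C and A are d-connected given ∅.

Bayes-Ball from C | ∅ reaches {A,K,W}.
A ∈ reach(C|∅) ⇒ C ⊥̸ A | ∅.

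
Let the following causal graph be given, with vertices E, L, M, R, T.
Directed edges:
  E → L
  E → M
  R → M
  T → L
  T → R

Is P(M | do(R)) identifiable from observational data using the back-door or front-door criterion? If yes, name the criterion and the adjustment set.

P(M|do(R)): backdoor, adjust for ∅.

desc(R)\{R}={M}; candidates ⊆ {E,L,T}.
∅: R⊥M given ∅ in G with R→· removed — back-door holds.
P(M|do(R)) = P(M|R) — no adjustment needed.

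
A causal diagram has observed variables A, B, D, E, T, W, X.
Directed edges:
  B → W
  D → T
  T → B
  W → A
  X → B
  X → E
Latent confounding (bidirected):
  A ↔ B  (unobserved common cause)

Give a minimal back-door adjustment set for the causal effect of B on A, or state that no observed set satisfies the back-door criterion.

B→A: no observed back-door set.

desc(B)\{B}={A,W}; candidates ⊆ {D,E,T,X}.
B↔A: latent back-door arc(s) into B.
size 0: {}; under {} B still reaches {A,D,E,T,X} ∋ A.
size 1: {D}, {E}, {T} …(+1); under {D} B still reaches {A,E,T,X} ∋ A.
size 2: {D,E}, {D,T}, {D,X} …(+3); under {D,E} B still reaches {A,T,X} ∋ A.
B↔A cannot be blocked by any observed set — no back-door set.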